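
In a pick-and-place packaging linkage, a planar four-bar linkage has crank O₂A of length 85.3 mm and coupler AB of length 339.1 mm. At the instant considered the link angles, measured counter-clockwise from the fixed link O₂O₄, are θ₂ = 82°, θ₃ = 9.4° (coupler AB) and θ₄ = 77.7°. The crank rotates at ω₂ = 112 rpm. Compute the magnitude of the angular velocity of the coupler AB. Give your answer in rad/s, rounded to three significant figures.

ω₂ = 11.73 rad/s (from 112 rpm).
Differentiating the loop-closure r₂e^{iθ₂}+r₃e^{iθ₃}=r₁+r₄e^{iθ₄} gives r₂ω₂e^{iθ₂}+r₃ω₃e^{iθ₃}=r₄ω₄e^{iθ₄}.
Eliminating the other unknown: ω₃ = r₂ω₂ sin(θ₄−θ₂) / [r₃ sin(θ₃−θ₄)].
Numerator sine = -0.07498; denominator sine = -0.92913.
Result = 0.0853·11.73·(-0.07498) / (0.3391·(-0.92913)) = +0.23808 rad/s; magnitude 0.23808 rad/s.

0.238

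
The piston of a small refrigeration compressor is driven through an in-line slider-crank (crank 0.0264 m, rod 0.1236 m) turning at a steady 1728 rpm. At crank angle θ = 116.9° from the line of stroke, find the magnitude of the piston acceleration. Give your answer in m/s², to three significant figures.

501

ω = 2π·1728/60 = 181 rad/s
x(θ) = r cosθ + √(L² − r² sin²θ); with ω constant, a = ω²·d²x/dθ².
d²x/dθ² = −r cosθ − r²(cos2θ)/√u − r⁴ sin²2θ/(4u^{3/2}),  u = L² − r² sin²θ = 0.0147227 m².
Substituting r = 0.0264 m, L = 0.1236 m, θ = 116.9°: d²x/dθ² = +0.015292 m.
a = ω²·d²x/dθ² = (181)²·(+0.015292) = +500.75 m/s²;  |a| = 500.75 m/s².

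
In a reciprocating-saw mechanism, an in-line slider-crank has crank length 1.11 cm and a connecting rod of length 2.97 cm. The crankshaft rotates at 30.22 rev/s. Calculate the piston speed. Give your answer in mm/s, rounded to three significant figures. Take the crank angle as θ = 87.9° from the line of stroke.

2140

ω = 2π·30.2 = 189.9 rad/s
For an in-line slider-crank, x = r cosθ + √(L² − r² sin²θ), so v = −rω sinθ·[1 + r cosθ/√(L² − r² sin²θ)].
With r = 0.0111 m, L = 0.0297 m, θ = 87.9°: √(L² − r² sin²θ) = 0.027551 m.
v = −0.0111·189.9·0.99933·[1 + 0.0111·0.03664/0.027551] = -2.1373 m/s.
|v| = 2.1373 m/s = 2137.3 mm/s.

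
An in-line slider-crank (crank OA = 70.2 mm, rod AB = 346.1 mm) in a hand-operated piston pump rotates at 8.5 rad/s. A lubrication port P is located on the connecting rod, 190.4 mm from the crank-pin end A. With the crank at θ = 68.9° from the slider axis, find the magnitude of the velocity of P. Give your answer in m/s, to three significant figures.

0.587

ω = 8.5 rad/s.  Crank-pin speed |V_A| = rω = 0.5967 m/s, perpendicular to OA.
Rod angle: sinφ = −(r/L) sinθ ⇒ φ = -10.908°; ω_rod = −rω cosθ/√(L²−r²sin²θ) = -0.63208 rad/s.
V_P = V_A + ω_rod × AP, with AP = 0.1904 m along the rod.
Components: V_Px = −rω sinθ − a·ω_rod·sinφ = -0.57947 m/s;  V_Py = rω cosθ + a·ω_rod·cosφ = +0.096637 m/s.
|V_P| = √(V_Px² + V_Py²) = 0.58747 m/s.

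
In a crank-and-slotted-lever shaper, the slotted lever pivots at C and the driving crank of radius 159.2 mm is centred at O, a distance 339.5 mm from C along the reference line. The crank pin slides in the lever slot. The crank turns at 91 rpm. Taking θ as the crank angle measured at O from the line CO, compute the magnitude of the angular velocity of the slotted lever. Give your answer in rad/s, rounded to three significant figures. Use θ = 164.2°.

ω = 9.529 rad/s (from 91 rpm).
Crank pin A relative to C: A = (d + r cosθ, r sinθ); lever angle φ = atan2(r sinθ, d + r cosθ).
Differentiating tanφ: φ̇ = rω(d cosθ + r)/(d² + r² + 2dr cosθ).
d² + r² + 2dr cosθ = |CA|² = 0.0365922 m²;  d cosθ + r = -0.16747 m.
|ω_lever| = |0.1592·9.529·-0.16747| / 0.0365922 = 6.9434 rad/s.

6.94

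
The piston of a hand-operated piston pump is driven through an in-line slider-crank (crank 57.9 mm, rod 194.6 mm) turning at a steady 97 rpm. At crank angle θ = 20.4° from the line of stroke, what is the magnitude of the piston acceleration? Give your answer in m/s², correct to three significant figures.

6.97

ω = 2π·97/60 = 10.16 rad/s
x(θ) = r cosθ + √(L² − r² sin²θ); with ω constant, a = ω²·d²x/dθ².
d²x/dθ² = −r cosθ − r²(cos2θ)/√u − r⁴ sin²2θ/(4u^{3/2}),  u = L² − r² sin²θ = 0.0374618 m².
Substituting r = 0.0579 m, L = 0.1946 m, θ = 20.4°: d²x/dθ² = -0.067546 m.
a = ω²·d²x/dθ² = (10.16)²·(-0.067546) = -6.9694 m/s²;  |a| = 6.9694 m/s².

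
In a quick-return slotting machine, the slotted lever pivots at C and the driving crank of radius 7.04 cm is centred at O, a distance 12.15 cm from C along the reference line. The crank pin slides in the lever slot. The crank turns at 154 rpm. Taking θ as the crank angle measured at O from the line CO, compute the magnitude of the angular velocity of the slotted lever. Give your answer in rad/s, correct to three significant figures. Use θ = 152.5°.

ω = 16.13 rad/s (from 154 rpm).
Crank pin A relative to C: A = (d + r cosθ, r sinθ); lever angle φ = atan2(r sinθ, d + r cosθ).
Differentiating tanφ: φ̇ = rω(d cosθ + r)/(d² + r² + 2dr cosθ).
d² + r² + 2dr cosθ = |CA|² = 0.00454414 m²;  d cosθ + r = -0.037372 m.
|ω_lever| = |0.0704·16.13·-0.037372| / 0.00454414 = 9.3372 rad/s.

9.34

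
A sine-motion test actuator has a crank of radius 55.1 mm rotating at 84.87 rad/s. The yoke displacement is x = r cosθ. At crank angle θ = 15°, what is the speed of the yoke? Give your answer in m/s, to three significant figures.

1.21

ω = 84.87 rad/s
x = r cosθ ⇒ ẋ = −rω sinθ.
|v| = rω|sinθ| = 0.0551·84.87·|sin 15°| = 1.2103 m/s.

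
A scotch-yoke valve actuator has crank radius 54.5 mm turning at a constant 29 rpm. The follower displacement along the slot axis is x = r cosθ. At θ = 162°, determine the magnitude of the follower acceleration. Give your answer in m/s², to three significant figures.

0.478

ω = 3.037 rad/s (from 29 rpm).
x = r cosθ ⇒ ẍ = −rω² cosθ (ω constant).
|a| = rω²|cosθ| = 0.0545·(3.037)²·|cos 162°| = 0.47803 m/s².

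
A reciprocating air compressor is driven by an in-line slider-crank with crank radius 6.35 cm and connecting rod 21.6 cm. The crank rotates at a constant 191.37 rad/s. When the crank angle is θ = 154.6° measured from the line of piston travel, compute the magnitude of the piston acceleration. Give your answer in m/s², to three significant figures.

ω = 191.4 rad/s
x(θ) = r cosθ + √(L² − r² sin²θ); with ω constant, a = ω²·d²x/dθ².
d²x/dθ² = −r cosθ − r²(cos2θ)/√u − r⁴ sin²2θ/(4u^{3/2}),  u = L² − r² sin²θ = 0.0459141 m².
Substituting r = 0.0635 m, L = 0.216 m, θ = 154.6°: d²x/dθ² = +0.04522 m.
a = ω²·d²x/dθ² = (191.4)²·(+0.04522) = +1656.1 m/s²;  |a| = 1656.1 m/s².

1660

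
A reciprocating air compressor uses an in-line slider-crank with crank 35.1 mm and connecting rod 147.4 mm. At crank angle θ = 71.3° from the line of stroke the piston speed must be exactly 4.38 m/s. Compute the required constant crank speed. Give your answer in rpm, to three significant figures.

1170

For an in-line slider-crank, |v_piston| = rω|sinθ|·[1 + r cosθ/√(L² − r² sin²θ)].
With r = 0.0351 m, L = 0.1474 m, θ = 71.3°: the bracketed kinematic factor |dx/dθ| = 0.035853 m.
ω = v/|dx/dθ| = 4.38/0.035853 = 122.17 rad/s.
N = 60ω/(2π) = 1166.6 rpm.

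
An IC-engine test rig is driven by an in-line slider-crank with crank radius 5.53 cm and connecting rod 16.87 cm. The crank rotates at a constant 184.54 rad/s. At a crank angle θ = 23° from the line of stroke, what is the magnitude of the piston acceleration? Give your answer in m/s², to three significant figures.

ω = 184.5 rad/s
x(θ) = r cosθ + √(L² − r² sin²θ); with ω constant, a = ω²·d²x/dθ².
d²x/dθ² = −r cosθ − r²(cos2θ)/√u − r⁴ sin²2θ/(4u^{3/2}),  u = L² − r² sin²θ = 0.0279928 m².
Substituting r = 0.0553 m, L = 0.1687 m, θ = 23°: d²x/dθ² = -0.063859 m.
a = ω²·d²x/dθ² = (184.5)²·(-0.063859) = -2174.7 m/s²;  |a| = 2174.7 m/s².

2170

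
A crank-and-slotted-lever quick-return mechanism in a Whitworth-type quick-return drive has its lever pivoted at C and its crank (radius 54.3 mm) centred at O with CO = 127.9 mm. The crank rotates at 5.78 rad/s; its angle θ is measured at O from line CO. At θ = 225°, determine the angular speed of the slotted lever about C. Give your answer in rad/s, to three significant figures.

1.20

ω = 5.78 rad/s
Crank pin A relative to C: A = (d + r cosθ, r sinθ); lever angle φ = atan2(r sinθ, d + r cosθ).
Differentiating tanφ: φ̇ = rω(d cosθ + r)/(d² + r² + 2dr cosθ).
d² + r² + 2dr cosθ = |CA|² = 0.00948523 m²;  d cosθ + r = -0.036139 m.
|ω_lever| = |0.0543·5.78·-0.036139| / 0.00948523 = 1.1958 rad/s.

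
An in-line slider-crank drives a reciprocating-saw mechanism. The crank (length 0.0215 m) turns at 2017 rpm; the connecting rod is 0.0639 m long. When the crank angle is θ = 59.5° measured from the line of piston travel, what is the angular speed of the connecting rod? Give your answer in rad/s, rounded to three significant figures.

ω = 211.2 rad/s (converted from 2017 rpm).
The rod makes angle φ with the slider axis where L sinφ = r sinθ; differentiating, L cosφ·φ̇ = r ω cosθ.
L cosφ = √(L² − r² sin²θ) = 0.061156 m.
|ω_rod| = r ω |cosθ| / √(L² − r² sin²θ) = 0.0215·211.2·0.50754/0.061156 = 37.688 rad/s.

37.7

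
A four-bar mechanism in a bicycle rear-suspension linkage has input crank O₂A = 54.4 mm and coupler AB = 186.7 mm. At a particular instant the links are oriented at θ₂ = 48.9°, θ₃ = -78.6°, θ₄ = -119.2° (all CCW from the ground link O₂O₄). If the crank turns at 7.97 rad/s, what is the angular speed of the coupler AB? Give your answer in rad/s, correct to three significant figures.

0.736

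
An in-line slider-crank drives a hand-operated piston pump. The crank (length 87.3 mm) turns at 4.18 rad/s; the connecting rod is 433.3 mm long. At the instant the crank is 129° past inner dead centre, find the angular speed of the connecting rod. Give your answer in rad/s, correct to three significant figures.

ω = 4.18 rad/s
The rod makes angle φ with the slider axis where L sinφ = r sinθ; differentiating, L cosφ·φ̇ = r ω cosθ.
L cosφ = √(L² − r² sin²θ) = 0.42796 m.
|ω_rod| = r ω |cosθ| / √(L² − r² sin²θ) = 0.0873·4.18·0.62932/0.42796 = 0.53662 rad/s.

0.537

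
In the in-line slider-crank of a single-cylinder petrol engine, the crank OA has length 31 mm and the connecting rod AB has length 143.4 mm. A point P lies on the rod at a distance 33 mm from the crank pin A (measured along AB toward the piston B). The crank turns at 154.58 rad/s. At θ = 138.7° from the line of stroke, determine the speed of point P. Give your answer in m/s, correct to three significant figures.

ω = 154.6 rad/s.  Crank-pin speed |V_A| = rω = 4.792 m/s, perpendicular to OA.
Rod angle: sinφ = −(r/L) sinθ ⇒ φ = -8.203°; ω_rod = −rω cosθ/√(L²−r²sin²θ) = +25.364 rad/s.
V_P = V_A + ω_rod × AP, with AP = 0.033 m along the rod.
Components: V_Px = −rω sinθ − a·ω_rod·sinφ = -3.0433 m/s;  V_Py = rω cosθ + a·ω_rod·cosφ = -2.7716 m/s.
|V_P| = √(V_Px² + V_Py²) = 4.1162 m/s.

4.12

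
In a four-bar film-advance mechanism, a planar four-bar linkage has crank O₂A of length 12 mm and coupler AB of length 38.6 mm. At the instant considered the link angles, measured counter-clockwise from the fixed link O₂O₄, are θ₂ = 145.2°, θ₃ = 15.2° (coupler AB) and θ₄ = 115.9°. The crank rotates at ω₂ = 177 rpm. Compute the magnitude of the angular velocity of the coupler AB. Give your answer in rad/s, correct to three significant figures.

2.87

ω₂ = 18.54 rad/s (from 177 rpm).
Differentiating the loop-closure r₂e^{iθ₂}+r₃e^{iθ₃}=r₁+r₄e^{iθ₄} gives r₂ω₂e^{iθ₂}+r₃ω₃e^{iθ₃}=r₄ω₄e^{iθ₄}.
Eliminating the other unknown: ω₃ = r₂ω₂ sin(θ₄−θ₂) / [r₃ sin(θ₃−θ₄)].
Numerator sine = -0.48938; denominator sine = -0.98261.
Result = 0.012·18.54·(-0.48938) / (0.0386·(-0.98261)) = +2.8699 rad/s; magnitude 2.8699 rad/s.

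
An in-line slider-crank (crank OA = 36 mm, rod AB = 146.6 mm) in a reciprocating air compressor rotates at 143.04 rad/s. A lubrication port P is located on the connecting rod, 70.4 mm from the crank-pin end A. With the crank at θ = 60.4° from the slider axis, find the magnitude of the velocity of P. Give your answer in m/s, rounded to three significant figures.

ω = 143 rad/s.  Crank-pin speed |V_A| = rω = 5.1494 m/s, perpendicular to OA.
Rod angle: sinφ = −(r/L) sinθ ⇒ φ = -12.329°; ω_rod = −rω cosθ/√(L²−r²sin²θ) = -17.76 rad/s.
V_P = V_A + ω_rod × AP, with AP = 0.0704 m along the rod.
Components: V_Px = −rω sinθ − a·ω_rod·sinφ = -4.7444 m/s;  V_Py = rω cosθ + a·ω_rod·cosφ = +1.3221 m/s.
|V_P| = √(V_Px² + V_Py²) = 4.9251 m/s.

4.93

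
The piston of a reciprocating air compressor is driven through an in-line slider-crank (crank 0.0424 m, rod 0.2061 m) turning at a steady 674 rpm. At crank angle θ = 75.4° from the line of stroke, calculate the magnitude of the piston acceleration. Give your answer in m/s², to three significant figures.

14.7

ω = 2π·674/60 = 70.58 rad/s
x(θ) = r cosθ + √(L² − r² sin²θ); with ω constant, a = ω²·d²x/dθ².
d²x/dθ² = −r cosθ − r²(cos2θ)/√u − r⁴ sin²2θ/(4u^{3/2}),  u = L² − r² sin²θ = 0.0407937 m².
Substituting r = 0.0424 m, L = 0.2061 m, θ = 75.4°: d²x/dθ² = -0.0029413 m.
a = ω²·d²x/dθ² = (70.58)²·(-0.0029413) = -14.652 m/s²;  |a| = 14.652 m/s².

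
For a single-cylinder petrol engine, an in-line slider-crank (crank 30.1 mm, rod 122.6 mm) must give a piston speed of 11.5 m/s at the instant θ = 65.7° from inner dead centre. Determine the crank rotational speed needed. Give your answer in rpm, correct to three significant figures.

3630

For an in-line slider-crank, |v_piston| = rω|sinθ|·[1 + r cosθ/√(L² − r² sin²θ)].
With r = 0.0301 m, L = 0.1226 m, θ = 65.7°: the bracketed kinematic factor |dx/dθ| = 0.030277 m.
ω = v/|dx/dθ| = 11.5/0.030277 = 379.83 rad/s.
N = 60ω/(2π) = 3627.1 rpm.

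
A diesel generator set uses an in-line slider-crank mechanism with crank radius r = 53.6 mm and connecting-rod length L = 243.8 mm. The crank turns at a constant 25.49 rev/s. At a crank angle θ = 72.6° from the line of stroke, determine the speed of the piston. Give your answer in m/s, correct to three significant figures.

8.74

ω = 2π·25.5 = 160.2 rad/s
For an in-line slider-crank, x = r cosθ + √(L² − r² sin²θ), so v = −rω sinθ·[1 + r cosθ/√(L² − r² sin²θ)].
With r = 0.0536 m, L = 0.2438 m, θ = 72.6°: √(L² − r² sin²θ) = 0.23837 m.
v = −0.0536·160.2·0.95424·[1 + 0.0536·0.29904/0.23837] = -8.7425 m/s.
|v| = 8.7425 m/s.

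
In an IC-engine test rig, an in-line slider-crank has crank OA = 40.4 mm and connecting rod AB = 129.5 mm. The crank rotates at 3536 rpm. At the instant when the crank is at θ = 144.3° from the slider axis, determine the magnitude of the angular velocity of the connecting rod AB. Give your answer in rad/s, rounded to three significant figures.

95.4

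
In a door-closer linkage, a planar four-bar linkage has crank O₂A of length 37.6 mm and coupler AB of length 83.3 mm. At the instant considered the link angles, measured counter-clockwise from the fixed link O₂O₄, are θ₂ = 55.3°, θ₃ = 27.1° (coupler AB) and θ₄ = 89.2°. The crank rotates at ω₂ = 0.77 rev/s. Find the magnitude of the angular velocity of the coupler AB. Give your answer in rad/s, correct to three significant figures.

ω₂ = 4.838 rad/s (from 0.77 rev/s).
Differentiating the loop-closure r₂e^{iθ₂}+r₃e^{iθ₃}=r₁+r₄e^{iθ₄} gives r₂ω₂e^{iθ₂}+r₃ω₃e^{iθ₃}=r₄ω₄e^{iθ₄}.
Eliminating the other unknown: ω₃ = r₂ω₂ sin(θ₄−θ₂) / [r₃ sin(θ₃−θ₄)].
Numerator sine = +0.55775; denominator sine = -0.88377.
Result = 0.0376·4.838·(+0.55775) / (0.0833·(-0.88377)) = -1.3782 rad/s; magnitude 1.3782 rad/s.

1.38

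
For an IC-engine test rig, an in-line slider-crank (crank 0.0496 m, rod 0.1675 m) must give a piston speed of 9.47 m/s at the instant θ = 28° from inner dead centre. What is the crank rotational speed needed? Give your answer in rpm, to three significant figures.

For an in-line slider-crank, |v_piston| = rω|sinθ|·[1 + r cosθ/√(L² − r² sin²θ)].
With r = 0.0496 m, L = 0.1675 m, θ = 28°: the bracketed kinematic factor |dx/dθ| = 0.029434 m.
ω = v/|dx/dθ| = 9.47/0.029434 = 321.74 rad/s.
N = 60ω/(2π) = 3072.4 rpm.

3070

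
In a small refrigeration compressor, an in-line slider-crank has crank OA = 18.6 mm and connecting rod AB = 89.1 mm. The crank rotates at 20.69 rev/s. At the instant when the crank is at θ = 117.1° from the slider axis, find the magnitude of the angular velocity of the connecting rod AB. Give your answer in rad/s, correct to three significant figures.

ω = 130 rad/s (converted from 20.69 rev/s).
The rod makes angle φ with the slider axis where L sinφ = r sinθ; differentiating, L cosφ·φ̇ = r ω cosθ.
L cosφ = √(L² − r² sin²θ) = 0.087548 m.
|ω_rod| = r ω |cosθ| / √(L² − r² sin²θ) = 0.0186·130·0.45554/0.087548 = 12.582 rad/s.

12.6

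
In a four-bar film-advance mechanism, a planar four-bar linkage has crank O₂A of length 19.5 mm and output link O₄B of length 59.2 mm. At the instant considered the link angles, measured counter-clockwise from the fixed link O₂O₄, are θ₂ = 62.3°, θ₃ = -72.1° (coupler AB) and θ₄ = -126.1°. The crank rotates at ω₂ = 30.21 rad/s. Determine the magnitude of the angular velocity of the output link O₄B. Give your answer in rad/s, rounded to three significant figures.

ω₂ = 30.21 rad/s
Differentiating the loop-closure r₂e^{iθ₂}+r₃e^{iθ₃}=r₁+r₄e^{iθ₄} gives r₂ω₂e^{iθ₂}+r₃ω₃e^{iθ₃}=r₄ω₄e^{iθ₄}.
Eliminating the other unknown: ω₄ = r₂ω₂ sin(θ₂−θ₃) / [r₄ sin(θ₄−θ₃)].
Numerator sine = +0.71447; denominator sine = -0.80902.
Result = 0.0195·30.21·(+0.71447) / (0.0592·(-0.80902)) = -8.788 rad/s; magnitude 8.788 rad/s.

8.79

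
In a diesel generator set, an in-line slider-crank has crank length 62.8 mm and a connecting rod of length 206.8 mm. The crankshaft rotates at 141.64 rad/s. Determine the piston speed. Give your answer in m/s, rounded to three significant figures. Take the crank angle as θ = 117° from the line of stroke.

ω = 141.6 rad/s
For an in-line slider-crank, x = r cosθ + √(L² − r² sin²θ), so v = −rω sinθ·[1 + r cosθ/√(L² − r² sin²θ)].
With r = 0.0628 m, L = 0.2068 m, θ = 117°: √(L² − r² sin²θ) = 0.19909 m.
v = −0.0628·141.6·0.89101·[1 + 0.0628·-0.45399/0.19909] = -6.7905 m/s.
|v| = 6.7905 m/s.

6.79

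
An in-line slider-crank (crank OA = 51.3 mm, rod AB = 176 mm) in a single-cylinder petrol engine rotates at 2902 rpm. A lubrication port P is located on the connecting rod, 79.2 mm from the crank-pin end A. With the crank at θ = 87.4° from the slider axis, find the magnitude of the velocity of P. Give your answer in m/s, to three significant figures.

ω = 303.9 rad/s.  Crank-pin speed |V_A| = rω = 15.59 m/s, perpendicular to OA.
Rod angle: sinφ = −(r/L) sinθ ⇒ φ = -16.928°; ω_rod = −rω cosθ/√(L²−r²sin²θ) = -4.2002 rad/s.
V_P = V_A + ω_rod × AP, with AP = 0.0792 m along the rod.
Components: V_Px = −rω sinθ − a·ω_rod·sinφ = -15.671 m/s;  V_Py = rω cosθ + a·ω_rod·cosφ = +0.38896 m/s.
|V_P| = √(V_Px² + V_Py²) = 15.676 m/s.

15.7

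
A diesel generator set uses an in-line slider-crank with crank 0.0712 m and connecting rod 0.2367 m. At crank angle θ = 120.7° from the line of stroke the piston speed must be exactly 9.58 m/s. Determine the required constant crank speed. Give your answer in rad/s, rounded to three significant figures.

For an in-line slider-crank, |v_piston| = rω|sinθ|·[1 + r cosθ/√(L² − r² sin²θ)].
With r = 0.0712 m, L = 0.2367 m, θ = 120.7°: the bracketed kinematic factor |dx/dθ| = 0.051488 m.
ω = v/|dx/dθ| = 9.58/0.051488 = 186.06 rad/s.

186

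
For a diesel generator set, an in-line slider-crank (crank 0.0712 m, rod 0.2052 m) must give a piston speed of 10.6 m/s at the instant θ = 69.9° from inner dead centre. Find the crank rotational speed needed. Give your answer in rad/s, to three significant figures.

For an in-line slider-crank, |v_piston| = rω|sinθ|·[1 + r cosθ/√(L² − r² sin²θ)].
With r = 0.0712 m, L = 0.2052 m, θ = 69.9°: the bracketed kinematic factor |dx/dθ| = 0.075297 m.
ω = v/|dx/dθ| = 10.6/0.075297 = 140.78 rad/s.

141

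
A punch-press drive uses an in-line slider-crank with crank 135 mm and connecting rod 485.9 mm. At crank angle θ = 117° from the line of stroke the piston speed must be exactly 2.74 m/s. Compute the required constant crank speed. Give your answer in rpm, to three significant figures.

250

For an in-line slider-crank, |v_piston| = rω|sinθ|·[1 + r cosθ/√(L² − r² sin²θ)].
With r = 0.135 m, L = 0.4859 m, θ = 117°: the bracketed kinematic factor |dx/dθ| = 0.10463 m.
ω = v/|dx/dθ| = 2.74/0.10463 = 26.188 rad/s.
N = 60ω/(2π) = 250.08 rpm.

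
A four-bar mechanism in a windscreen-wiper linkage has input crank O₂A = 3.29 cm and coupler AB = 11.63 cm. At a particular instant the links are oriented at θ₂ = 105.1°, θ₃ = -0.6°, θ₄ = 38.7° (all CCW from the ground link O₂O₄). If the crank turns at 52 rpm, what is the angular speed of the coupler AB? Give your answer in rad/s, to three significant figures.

2.23

ω₂ = 5.445 rad/s (from 52 rpm).
Differentiating the loop-closure r₂e^{iθ₂}+r₃e^{iθ₃}=r₁+r₄e^{iθ₄} gives r₂ω₂e^{iθ₂}+r₃ω₃e^{iθ₃}=r₄ω₄e^{iθ₄}.
Eliminating the other unknown: ω₃ = r₂ω₂ sin(θ₄−θ₂) / [r₃ sin(θ₃−θ₄)].
Numerator sine = -0.91636; denominator sine = -0.63338.
Result = 0.0329·5.445·(-0.91636) / (0.1163·(-0.63338)) = +2.2287 rad/s; magnitude 2.2287 rad/s.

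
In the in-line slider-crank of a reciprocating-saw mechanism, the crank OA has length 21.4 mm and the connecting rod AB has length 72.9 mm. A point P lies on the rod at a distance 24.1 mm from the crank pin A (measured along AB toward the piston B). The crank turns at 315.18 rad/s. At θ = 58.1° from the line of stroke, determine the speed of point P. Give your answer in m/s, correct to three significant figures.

ω = 315.2 rad/s.  Crank-pin speed |V_A| = rω = 6.7449 m/s, perpendicular to OA.
Rod angle: sinφ = −(r/L) sinθ ⇒ φ = -14.431°; ω_rod = −rω cosθ/√(L²−r²sin²θ) = -50.485 rad/s.
V_P = V_A + ω_rod × AP, with AP = 0.0241 m along the rod.
Components: V_Px = −rω sinθ − a·ω_rod·sinφ = -6.0294 m/s;  V_Py = rω cosθ + a·ω_rod·cosφ = +2.3859 m/s.
|V_P| = √(V_Px² + V_Py²) = 6.4843 m/s.

6.48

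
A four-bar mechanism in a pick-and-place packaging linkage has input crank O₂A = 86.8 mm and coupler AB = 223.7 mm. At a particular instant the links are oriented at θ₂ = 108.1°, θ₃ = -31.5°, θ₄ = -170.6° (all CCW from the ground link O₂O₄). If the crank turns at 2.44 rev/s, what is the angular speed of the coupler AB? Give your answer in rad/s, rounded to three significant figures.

8.98

ω₂ = 15.33 rad/s (from 2.44 rev/s).
Differentiating the loop-closure r₂e^{iθ₂}+r₃e^{iθ₃}=r₁+r₄e^{iθ₄} gives r₂ω₂e^{iθ₂}+r₃ω₃e^{iθ₃}=r₄ω₄e^{iθ₄}.
Eliminating the other unknown: ω₃ = r₂ω₂ sin(θ₄−θ₂) / [r₃ sin(θ₃−θ₄)].
Numerator sine = +0.98849; denominator sine = +0.65474.
Result = 0.0868·15.33·(+0.98849) / (0.2237·(+0.65474)) = +8.9811 rad/s; magnitude 8.9811 rad/s.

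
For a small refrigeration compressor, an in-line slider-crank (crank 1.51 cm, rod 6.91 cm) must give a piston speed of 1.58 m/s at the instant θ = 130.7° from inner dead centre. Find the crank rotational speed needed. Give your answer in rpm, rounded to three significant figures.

1540

For an in-line slider-crank, |v_piston| = rω|sinθ|·[1 + r cosθ/√(L² − r² sin²θ)].
With r = 0.0151 m, L = 0.0691 m, θ = 130.7°: the bracketed kinematic factor |dx/dθ| = 0.0097937 m.
ω = v/|dx/dθ| = 1.58/0.0097937 = 161.33 rad/s.
N = 60ω/(2π) = 1540.6 rpm.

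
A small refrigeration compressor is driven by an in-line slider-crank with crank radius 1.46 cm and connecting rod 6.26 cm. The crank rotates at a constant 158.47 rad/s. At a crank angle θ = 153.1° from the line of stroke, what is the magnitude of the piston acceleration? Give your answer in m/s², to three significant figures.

275

ω = 158.5 rad/s
x(θ) = r cosθ + √(L² − r² sin²θ); with ω constant, a = ω²·d²x/dθ².
d²x/dθ² = −r cosθ − r²(cos2θ)/√u − r⁴ sin²2θ/(4u^{3/2}),  u = L² − r² sin²θ = 0.00387513 m².
Substituting r = 0.0146 m, L = 0.0626 m, θ = 153.1°: d²x/dθ² = +0.010967 m.
a = ω²·d²x/dθ² = (158.5)²·(+0.010967) = +275.42 m/s²;  |a| = 275.42 m/s².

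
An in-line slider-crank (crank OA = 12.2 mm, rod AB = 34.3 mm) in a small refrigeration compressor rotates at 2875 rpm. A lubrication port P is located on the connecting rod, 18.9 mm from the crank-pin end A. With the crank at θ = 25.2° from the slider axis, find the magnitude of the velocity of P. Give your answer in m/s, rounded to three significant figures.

2.37

ω = 301.1 rad/s.  Crank-pin speed |V_A| = rω = 3.673 m/s, perpendicular to OA.
Rod angle: sinφ = −(r/L) sinθ ⇒ φ = -8.711°; ω_rod = −rω cosθ/√(L²−r²sin²θ) = -98.025 rad/s.
V_P = V_A + ω_rod × AP, with AP = 0.0189 m along the rod.
Components: V_Px = −rω sinθ − a·ω_rod·sinφ = -1.8445 m/s;  V_Py = rω cosθ + a·ω_rod·cosφ = +1.4922 m/s.
|V_P| = √(V_Px² + V_Py²) = 2.3725 m/s.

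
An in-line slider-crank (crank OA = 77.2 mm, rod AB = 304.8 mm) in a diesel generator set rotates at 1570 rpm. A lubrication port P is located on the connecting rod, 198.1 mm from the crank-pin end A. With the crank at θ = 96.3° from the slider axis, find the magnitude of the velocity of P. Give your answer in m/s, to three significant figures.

ω = 164.4 rad/s.  Crank-pin speed |V_A| = rω = 12.692 m/s, perpendicular to OA.
Rod angle: sinφ = −(r/L) sinθ ⇒ φ = -14.581°; ω_rod = −rω cosθ/√(L²−r²sin²θ) = +4.7216 rad/s.
V_P = V_A + ω_rod × AP, with AP = 0.1981 m along the rod.
Components: V_Px = −rω sinθ − a·ω_rod·sinφ = -12.38 m/s;  V_Py = rω cosθ + a·ω_rod·cosφ = -0.48757 m/s.
|V_P| = √(V_Px² + V_Py²) = 12.39 m/s.

12.4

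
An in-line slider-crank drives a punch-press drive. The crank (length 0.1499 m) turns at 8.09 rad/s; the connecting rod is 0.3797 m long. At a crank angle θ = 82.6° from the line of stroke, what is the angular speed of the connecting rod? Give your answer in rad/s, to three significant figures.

ω = 8.09 rad/s
The rod makes angle φ with the slider axis where L sinφ = r sinθ; differentiating, L cosφ·φ̇ = r ω cosθ.
L cosφ = √(L² − r² sin²θ) = 0.34939 m.
|ω_rod| = r ω |cosθ| / √(L² − r² sin²θ) = 0.1499·8.09·0.12880/0.34939 = 0.44703 rad/s.

0.447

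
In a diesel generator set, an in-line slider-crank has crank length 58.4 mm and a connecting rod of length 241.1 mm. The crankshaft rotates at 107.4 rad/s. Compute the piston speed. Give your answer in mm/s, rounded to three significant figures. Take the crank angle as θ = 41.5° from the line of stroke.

4920

ω = 107.4 rad/s
For an in-line slider-crank, x = r cosθ + √(L² − r² sin²θ), so v = −rω sinθ·[1 + r cosθ/√(L² − r² sin²θ)].
With r = 0.0584 m, L = 0.2411 m, θ = 41.5°: √(L² − r² sin²θ) = 0.23797 m.
v = −0.0584·107.4·0.66262·[1 + 0.0584·0.74896/0.23797] = -4.9199 m/s.
|v| = 4.9199 m/s = 4919.9 mm/s.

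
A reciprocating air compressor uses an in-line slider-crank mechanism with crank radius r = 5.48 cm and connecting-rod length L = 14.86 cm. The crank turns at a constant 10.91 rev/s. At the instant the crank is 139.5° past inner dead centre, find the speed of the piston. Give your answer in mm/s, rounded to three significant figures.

ω = 2π·10.9 = 68.55 rad/s
For an in-line slider-crank, x = r cosθ + √(L² − r² sin²θ), so v = −rω sinθ·[1 + r cosθ/√(L² − r² sin²θ)].
With r = 0.0548 m, L = 0.1486 m, θ = 139.5°: √(L² − r² sin²θ) = 0.14428 m.
v = −0.0548·68.55·0.64945·[1 + 0.0548·-0.76041/0.14428] = -1.735 m/s.
|v| = 1.735 m/s = 1735 mm/s.

1740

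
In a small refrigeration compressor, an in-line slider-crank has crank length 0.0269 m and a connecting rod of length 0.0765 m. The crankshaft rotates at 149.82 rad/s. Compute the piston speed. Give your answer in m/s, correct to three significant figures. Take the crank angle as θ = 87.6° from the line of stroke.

ω = 149.8 rad/s
For an in-line slider-crank, x = r cosθ + √(L² − r² sin²θ), so v = −rω sinθ·[1 + r cosθ/√(L² − r² sin²θ)].
With r = 0.0269 m, L = 0.0765 m, θ = 87.6°: √(L² − r² sin²θ) = 0.071623 m.
v = −0.0269·149.8·0.99912·[1 + 0.0269·0.04188/0.071623] = -4.09 m/s.
|v| = 4.09 m/s.

4.09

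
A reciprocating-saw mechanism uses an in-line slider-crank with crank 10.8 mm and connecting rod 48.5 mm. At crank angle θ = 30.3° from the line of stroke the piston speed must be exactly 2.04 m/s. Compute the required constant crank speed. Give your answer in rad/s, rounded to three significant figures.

314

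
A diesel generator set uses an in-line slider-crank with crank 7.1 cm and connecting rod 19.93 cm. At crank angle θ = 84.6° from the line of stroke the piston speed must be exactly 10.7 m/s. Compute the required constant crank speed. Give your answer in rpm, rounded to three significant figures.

1400

For an in-line slider-crank, |v_piston| = rω|sinθ|·[1 + r cosθ/√(L² − r² sin²θ)].
With r = 0.071 m, L = 0.1993 m, θ = 84.6°: the bracketed kinematic factor |dx/dθ| = 0.073219 m.
ω = v/|dx/dθ| = 10.7/0.073219 = 146.14 rad/s.
N = 60ω/(2π) = 1395.5 rpm.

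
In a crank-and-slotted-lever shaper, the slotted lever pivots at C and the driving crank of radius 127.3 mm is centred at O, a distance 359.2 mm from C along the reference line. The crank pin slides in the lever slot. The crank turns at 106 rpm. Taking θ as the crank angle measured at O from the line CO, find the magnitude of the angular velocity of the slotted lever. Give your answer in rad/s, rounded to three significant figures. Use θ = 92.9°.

ω = 11.1 rad/s (from 106 rpm).
Crank pin A relative to C: A = (d + r cosθ, r sinθ); lever angle φ = atan2(r sinθ, d + r cosθ).
Differentiating tanφ: φ̇ = rω(d cosθ + r)/(d² + r² + 2dr cosθ).
d² + r² + 2dr cosθ = |CA|² = 0.140603 m²;  d cosθ + r = +0.10913 m.
|ω_lever| = |0.1273·11.1·+0.10913| / 0.140603 = 1.0967 rad/s.

1.10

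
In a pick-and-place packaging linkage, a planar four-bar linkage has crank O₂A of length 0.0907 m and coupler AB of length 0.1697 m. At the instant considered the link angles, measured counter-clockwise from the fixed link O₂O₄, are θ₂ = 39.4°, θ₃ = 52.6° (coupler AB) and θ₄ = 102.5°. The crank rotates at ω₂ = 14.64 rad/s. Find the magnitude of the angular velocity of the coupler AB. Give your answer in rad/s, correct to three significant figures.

ω₂ = 14.64 rad/s
Differentiating the loop-closure r₂e^{iθ₂}+r₃e^{iθ₃}=r₁+r₄e^{iθ₄} gives r₂ω₂e^{iθ₂}+r₃ω₃e^{iθ₃}=r₄ω₄e^{iθ₄}.
Eliminating the other unknown: ω₃ = r₂ω₂ sin(θ₄−θ₂) / [r₃ sin(θ₃−θ₄)].
Numerator sine = +0.89180; denominator sine = -0.76492.
Result = 0.0907·14.64·(+0.89180) / (0.1697·(-0.76492)) = -9.1225 rad/s; magnitude 9.1225 rad/s.

9.12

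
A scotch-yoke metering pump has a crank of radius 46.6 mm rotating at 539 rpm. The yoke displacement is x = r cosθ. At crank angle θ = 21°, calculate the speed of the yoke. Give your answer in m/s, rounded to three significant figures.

ω = 56.44 rad/s (from 539 rpm).
x = r cosθ ⇒ ẋ = −rω sinθ.
|v| = rω|sinθ| = 0.0466·56.44·|sin 21°| = 0.94261 m/s.

0.943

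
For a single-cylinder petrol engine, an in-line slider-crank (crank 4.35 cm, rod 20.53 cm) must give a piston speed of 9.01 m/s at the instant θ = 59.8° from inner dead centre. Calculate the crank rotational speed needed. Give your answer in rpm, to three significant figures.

2060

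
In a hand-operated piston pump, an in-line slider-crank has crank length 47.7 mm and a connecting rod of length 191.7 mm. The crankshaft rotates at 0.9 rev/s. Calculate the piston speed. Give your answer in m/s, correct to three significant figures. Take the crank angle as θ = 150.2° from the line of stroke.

0.105

ω = 2π·0.9 = 5.655 rad/s
For an in-line slider-crank, x = r cosθ + √(L² − r² sin²θ), so v = −rω sinθ·[1 + r cosθ/√(L² − r² sin²θ)].
With r = 0.0477 m, L = 0.1917 m, θ = 150.2°: √(L² − r² sin²θ) = 0.19023 m.
v = −0.0477·5.655·0.49697·[1 + 0.0477·-0.86777/0.19023] = -0.10488 m/s.
|v| = 0.10488 m/s.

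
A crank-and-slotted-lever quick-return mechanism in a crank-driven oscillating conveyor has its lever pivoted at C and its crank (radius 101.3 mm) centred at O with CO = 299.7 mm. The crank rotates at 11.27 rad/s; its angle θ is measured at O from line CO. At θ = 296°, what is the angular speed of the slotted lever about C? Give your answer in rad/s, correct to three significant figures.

ω = 11.27 rad/s
Crank pin A relative to C: A = (d + r cosθ, r sinθ); lever angle φ = atan2(r sinθ, d + r cosθ).
Differentiating tanφ: φ̇ = rω(d cosθ + r)/(d² + r² + 2dr cosθ).
d² + r² + 2dr cosθ = |CA|² = 0.126699 m²;  d cosθ + r = +0.23268 m.
|ω_lever| = |0.1013·11.27·+0.23268| / 0.126699 = 2.0966 rad/s.

2.10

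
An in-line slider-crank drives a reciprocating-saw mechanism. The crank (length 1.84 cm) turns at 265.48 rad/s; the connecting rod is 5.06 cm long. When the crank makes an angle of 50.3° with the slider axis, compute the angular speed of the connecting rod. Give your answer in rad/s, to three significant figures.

ω = 265.5 rad/s
The rod makes angle φ with the slider axis where L sinφ = r sinθ; differentiating, L cosφ·φ̇ = r ω cosθ.
L cosφ = √(L² − r² sin²θ) = 0.048579 m.
|ω_rod| = r ω |cosθ| / √(L² − r² sin²θ) = 0.0184·265.5·0.63877/0.048579 = 64.231 rad/s.

64.2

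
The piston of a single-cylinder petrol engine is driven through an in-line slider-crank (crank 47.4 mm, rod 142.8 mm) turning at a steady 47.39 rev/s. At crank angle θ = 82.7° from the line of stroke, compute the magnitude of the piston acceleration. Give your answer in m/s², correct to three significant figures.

ω = 2π·47.4 = 297.8 rad/s
x(θ) = r cosθ + √(L² − r² sin²θ); with ω constant, a = ω²·d²x/dθ².
d²x/dθ² = −r cosθ − r²(cos2θ)/√u − r⁴ sin²2θ/(4u^{3/2}),  u = L² − r² sin²θ = 0.0181814 m².
Substituting r = 0.0474 m, L = 0.1428 m, θ = 82.7°: d²x/dθ² = +0.010069 m.
a = ω²·d²x/dθ² = (297.8)²·(+0.010069) = +892.73 m/s²;  |a| = 892.73 m/s².

893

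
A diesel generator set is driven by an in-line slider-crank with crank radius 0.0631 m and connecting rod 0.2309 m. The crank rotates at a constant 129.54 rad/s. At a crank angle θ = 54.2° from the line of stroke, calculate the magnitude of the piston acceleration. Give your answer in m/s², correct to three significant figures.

531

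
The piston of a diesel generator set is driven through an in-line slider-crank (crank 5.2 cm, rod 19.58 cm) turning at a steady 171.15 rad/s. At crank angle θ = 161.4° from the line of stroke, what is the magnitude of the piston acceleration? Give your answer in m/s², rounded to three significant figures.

1120

ω = 171.2 rad/s
x(θ) = r cosθ + √(L² − r² sin²θ); with ω constant, a = ω²·d²x/dθ².
d²x/dθ² = −r cosθ − r²(cos2θ)/√u − r⁴ sin²2θ/(4u^{3/2}),  u = L² − r² sin²θ = 0.0380625 m².
Substituting r = 0.052 m, L = 0.1958 m, θ = 161.4°: d²x/dθ² = +0.038154 m.
a = ω²·d²x/dθ² = (171.2)²·(+0.038154) = +1117.6 m/s²;  |a| = 1117.6 m/s².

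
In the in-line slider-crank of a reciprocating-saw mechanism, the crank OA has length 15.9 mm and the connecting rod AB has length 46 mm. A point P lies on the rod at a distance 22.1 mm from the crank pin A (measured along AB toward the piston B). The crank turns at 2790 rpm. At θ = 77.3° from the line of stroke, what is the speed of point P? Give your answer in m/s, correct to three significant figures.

ω = 292.2 rad/s.  Crank-pin speed |V_A| = rω = 4.6455 m/s, perpendicular to OA.
Rod angle: sinφ = −(r/L) sinθ ⇒ φ = -19.706°; ω_rod = −rω cosθ/√(L²−r²sin²θ) = -23.583 rad/s.
V_P = V_A + ω_rod × AP, with AP = 0.0221 m along the rod.
Components: V_Px = −rω sinθ − a·ω_rod·sinφ = -4.7076 m/s;  V_Py = rω cosθ + a·ω_rod·cosφ = +0.53063 m/s.
|V_P| = √(V_Px² + V_Py²) = 4.7374 m/s.

4.74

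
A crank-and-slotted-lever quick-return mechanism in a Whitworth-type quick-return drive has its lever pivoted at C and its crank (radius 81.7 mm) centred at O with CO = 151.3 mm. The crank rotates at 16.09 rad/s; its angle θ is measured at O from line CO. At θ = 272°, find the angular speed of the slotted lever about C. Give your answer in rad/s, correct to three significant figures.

3.76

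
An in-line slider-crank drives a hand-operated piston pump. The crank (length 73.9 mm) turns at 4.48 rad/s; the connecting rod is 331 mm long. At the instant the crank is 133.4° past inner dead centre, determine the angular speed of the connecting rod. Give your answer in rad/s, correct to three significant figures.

0.696

ω = 4.48 rad/s
The rod makes angle φ with the slider axis where L sinφ = r sinθ; differentiating, L cosφ·φ̇ = r ω cosθ.
L cosφ = √(L² − r² sin²θ) = 0.32662 m.
|ω_rod| = r ω |cosθ| / √(L² − r² sin²θ) = 0.0739·4.48·0.68709/0.32662 = 0.69646 rad/s.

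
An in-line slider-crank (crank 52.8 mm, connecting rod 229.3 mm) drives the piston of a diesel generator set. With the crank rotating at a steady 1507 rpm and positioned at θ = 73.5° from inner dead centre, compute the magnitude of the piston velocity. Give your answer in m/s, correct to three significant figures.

ω = 2π·1507/60 = 157.8 rad/s
For an in-line slider-crank, x = r cosθ + √(L² − r² sin²θ), so v = −rω sinθ·[1 + r cosθ/√(L² − r² sin²θ)].
With r = 0.0528 m, L = 0.2293 m, θ = 73.5°: √(L² − r² sin²θ) = 0.22364 m.
v = −0.0528·157.8·0.95882·[1 + 0.0528·0.28402/0.22364] = -8.5251 m/s.
|v| = 8.5251 m/s.

8.53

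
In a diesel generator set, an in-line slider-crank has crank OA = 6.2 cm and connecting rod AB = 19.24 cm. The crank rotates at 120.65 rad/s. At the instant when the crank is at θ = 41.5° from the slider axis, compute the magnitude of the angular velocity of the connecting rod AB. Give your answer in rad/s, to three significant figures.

29.8

ω = 120.7 rad/s
The rod makes angle φ with the slider axis where L sinφ = r sinθ; differentiating, L cosφ·φ̇ = r ω cosθ.
L cosφ = √(L² − r² sin²θ) = 0.18796 m.
|ω_rod| = r ω |cosθ| / √(L² − r² sin²θ) = 0.062·120.7·0.74896/0.18796 = 29.806 rad/s.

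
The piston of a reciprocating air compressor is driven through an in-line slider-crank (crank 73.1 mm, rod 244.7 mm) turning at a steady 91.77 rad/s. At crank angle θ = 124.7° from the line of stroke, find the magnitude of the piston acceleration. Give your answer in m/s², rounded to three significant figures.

413

ω = 91.77 rad/s
x(θ) = r cosθ + √(L² − r² sin²θ); with ω constant, a = ω²·d²x/dθ².
d²x/dθ² = −r cosθ − r²(cos2θ)/√u − r⁴ sin²2θ/(4u^{3/2}),  u = L² − r² sin²θ = 0.0562662 m².
Substituting r = 0.0731 m, L = 0.2447 m, θ = 124.7°: d²x/dθ² = +0.049072 m.
a = ω²·d²x/dθ² = (91.77)²·(+0.049072) = +413.27 m/s²;  |a| = 413.27 m/s².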